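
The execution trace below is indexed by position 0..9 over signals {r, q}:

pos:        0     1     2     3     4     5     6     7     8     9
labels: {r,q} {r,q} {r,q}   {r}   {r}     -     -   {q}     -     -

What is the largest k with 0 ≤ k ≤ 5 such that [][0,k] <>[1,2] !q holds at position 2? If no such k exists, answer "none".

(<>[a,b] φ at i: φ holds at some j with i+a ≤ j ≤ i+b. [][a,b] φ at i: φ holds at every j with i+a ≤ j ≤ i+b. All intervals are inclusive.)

5

<>[1,2] !q must hold from j=2 onward; find where it first fails.
  j=2: holds
  j=3: holds
  j=4: holds
  j=5: holds
  j=6: holds
  j=7: holds
Holds through j=7; largest k = 5.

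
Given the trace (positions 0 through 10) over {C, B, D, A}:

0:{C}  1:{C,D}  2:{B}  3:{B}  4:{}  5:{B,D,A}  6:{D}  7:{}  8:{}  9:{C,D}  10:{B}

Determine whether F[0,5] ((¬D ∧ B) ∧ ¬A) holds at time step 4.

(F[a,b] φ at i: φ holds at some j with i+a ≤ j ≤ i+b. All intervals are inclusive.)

False

Check ((¬D ∧ B) ∧ ¬A) at each j in [4,9]:
  j=4: false
  j=5: false
  j=6: false
  j=7: false
  j=8: false
  j=9: false
No position in the window satisfies it → formula fails.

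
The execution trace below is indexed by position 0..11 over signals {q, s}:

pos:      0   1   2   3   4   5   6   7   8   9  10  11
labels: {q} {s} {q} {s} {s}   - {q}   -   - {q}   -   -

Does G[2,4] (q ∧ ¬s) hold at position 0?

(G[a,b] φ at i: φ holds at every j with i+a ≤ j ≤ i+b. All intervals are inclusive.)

Check (q ∧ ¬s) at every j in [2,4]:
  j=2: true
  j=3: false
  j=4: false
Fails at j=3 → formula fails.

Does not hold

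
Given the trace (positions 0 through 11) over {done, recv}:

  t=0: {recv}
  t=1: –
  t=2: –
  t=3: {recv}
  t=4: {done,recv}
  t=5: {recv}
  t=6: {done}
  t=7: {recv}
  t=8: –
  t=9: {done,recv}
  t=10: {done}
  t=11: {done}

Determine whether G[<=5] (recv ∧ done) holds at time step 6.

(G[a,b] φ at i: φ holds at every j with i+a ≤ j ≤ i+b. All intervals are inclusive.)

Does not hold

Check (recv ∧ done) at every j in [6,11]:
  j=6: false
  j=7: false
  j=8: false
  j=9: true
  j=10: false
  j=11: false
Fails at j=6 → formula fails.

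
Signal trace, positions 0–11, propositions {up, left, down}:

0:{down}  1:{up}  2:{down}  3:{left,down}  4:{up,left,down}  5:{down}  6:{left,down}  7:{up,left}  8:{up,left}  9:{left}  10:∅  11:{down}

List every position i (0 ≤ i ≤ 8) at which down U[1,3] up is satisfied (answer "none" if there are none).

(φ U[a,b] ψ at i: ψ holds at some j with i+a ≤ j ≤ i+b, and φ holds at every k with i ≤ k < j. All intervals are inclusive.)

Evaluate at each i in [0,8]:
  i=0: ✓ (rhs at j=1; lhs holds on [0,0])
  i=1: ✗ (lhs fails at k=1 before rhs at j=4)
  i=2: ✓ (rhs at j=4; lhs holds on [2,3])
  i=3: ✓ (rhs at j=4; lhs holds on [3,3])
  i=4: ✓ (rhs at j=7; lhs holds on [4,6])
  i=5: ✓ (rhs at j=7; lhs holds on [5,6])
  i=6: ✓ (rhs at j=7; lhs holds on [6,6])
  i=7: ✗ (lhs fails at k=7 before rhs at j=8)
  i=8: ✗ (no rhs in [9,11])

0, 2, 3, 4, 5, 6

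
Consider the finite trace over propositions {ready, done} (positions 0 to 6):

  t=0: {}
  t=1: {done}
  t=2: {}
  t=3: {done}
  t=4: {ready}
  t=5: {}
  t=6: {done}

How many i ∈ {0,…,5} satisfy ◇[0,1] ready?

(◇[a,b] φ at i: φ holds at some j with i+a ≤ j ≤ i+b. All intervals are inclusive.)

2

Evaluate at each i in [0,5]:
  i=0: ✗ (none in [0,1])
  i=1: ✗ (none in [1,2])
  i=2: ✗ (none in [2,3])
  i=3: ✓ (witness j=4)
  i=4: ✓ (witness j=4)
  i=5: ✗ (none in [5,6])
Positions where it holds: {3, 4} → 2.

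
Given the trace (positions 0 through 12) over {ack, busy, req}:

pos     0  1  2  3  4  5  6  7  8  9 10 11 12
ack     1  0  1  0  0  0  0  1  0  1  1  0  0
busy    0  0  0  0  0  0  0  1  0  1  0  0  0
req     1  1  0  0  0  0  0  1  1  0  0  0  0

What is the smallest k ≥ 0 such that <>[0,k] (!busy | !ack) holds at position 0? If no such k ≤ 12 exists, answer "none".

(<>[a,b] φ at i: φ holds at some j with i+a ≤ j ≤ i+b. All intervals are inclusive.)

Scan j = 0,1,… for (!busy | !ack):
  j=0: holds
First hit at j=0, so smallest k = 0-0 = 0.

0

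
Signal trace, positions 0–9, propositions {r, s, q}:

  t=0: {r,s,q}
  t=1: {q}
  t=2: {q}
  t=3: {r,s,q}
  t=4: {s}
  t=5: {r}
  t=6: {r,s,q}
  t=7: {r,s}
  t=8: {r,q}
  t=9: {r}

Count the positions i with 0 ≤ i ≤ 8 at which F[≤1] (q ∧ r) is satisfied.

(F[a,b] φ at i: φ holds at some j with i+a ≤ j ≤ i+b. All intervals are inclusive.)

Evaluate at each i in [0,8]:
  i=0: ✓ (witness j=0)
  i=1: ✗ (none in [1,2])
  i=2: ✓ (witness j=3)
  i=3: ✓ (witness j=3)
  i=4: ✗ (none in [4,5])
  i=5: ✓ (witness j=6)
  i=6: ✓ (witness j=6)
  i=7: ✓ (witness j=8)
  i=8: ✓ (witness j=8)
Positions where it holds: {0, 2, 3, 5, 6, 7, 8} → 7.

7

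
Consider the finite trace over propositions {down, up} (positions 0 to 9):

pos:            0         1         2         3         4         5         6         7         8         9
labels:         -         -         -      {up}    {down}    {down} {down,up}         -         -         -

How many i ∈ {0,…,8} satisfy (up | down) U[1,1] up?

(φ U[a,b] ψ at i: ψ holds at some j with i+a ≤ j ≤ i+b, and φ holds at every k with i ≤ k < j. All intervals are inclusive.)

1

Evaluate at each i in [0,8]:
  i=0: ✗ (no rhs in [1,1])
  i=1: ✗ (no rhs in [2,2])
  i=2: ✗ (lhs fails at k=2 before rhs at j=3)
  i=3: ✗ (no rhs in [4,4])
  i=4: ✗ (no rhs in [5,5])
  i=5: ✓ (rhs at j=6; lhs holds on [5,5])
  i=6: ✗ (no rhs in [7,7])
  i=7: ✗ (no rhs in [8,8])
  i=8: ✗ (no rhs in [9,9])
Positions where it holds: {5} → 1.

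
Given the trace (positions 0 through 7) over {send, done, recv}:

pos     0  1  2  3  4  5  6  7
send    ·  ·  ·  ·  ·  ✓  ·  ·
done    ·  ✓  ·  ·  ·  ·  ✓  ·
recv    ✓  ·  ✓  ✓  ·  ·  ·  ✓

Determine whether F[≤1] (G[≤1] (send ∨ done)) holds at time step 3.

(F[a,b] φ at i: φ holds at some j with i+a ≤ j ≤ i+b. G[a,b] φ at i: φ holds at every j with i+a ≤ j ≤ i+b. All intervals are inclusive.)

Check G[≤1] (send ∨ done) at each j in [3,4]:
  j=3: fails at 3
  j=4: fails at 4
No position in the window satisfies it → formula fails.

No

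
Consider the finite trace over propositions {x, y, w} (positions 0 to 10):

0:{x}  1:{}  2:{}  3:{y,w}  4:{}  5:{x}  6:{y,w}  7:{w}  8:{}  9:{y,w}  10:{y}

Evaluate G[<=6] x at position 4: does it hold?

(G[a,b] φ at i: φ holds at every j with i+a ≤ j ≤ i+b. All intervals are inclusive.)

Check x at every j in [4,10]:
  j=4: false
  j=5: true
  j=6: false
  j=7: false
  j=8: false
  j=9: false
  j=10: false
Fails at j=4 → formula fails.

Does not hold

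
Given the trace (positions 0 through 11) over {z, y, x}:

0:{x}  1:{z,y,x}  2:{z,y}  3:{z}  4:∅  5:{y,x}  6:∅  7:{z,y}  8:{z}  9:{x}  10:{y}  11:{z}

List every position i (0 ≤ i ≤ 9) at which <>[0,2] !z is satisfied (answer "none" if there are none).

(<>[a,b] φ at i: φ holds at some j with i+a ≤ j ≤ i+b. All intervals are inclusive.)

0, 2, 3, 4, 5, 6, 7, 8, 9

Evaluate at each i in [0,9]:
  i=0: ✓ (witness j=0)
  i=1: ✗ (none in [1,3])
  i=2: ✓ (witness j=4)
  i=3: ✓ (witness j=4)
  i=4: ✓ (witness j=4)
  i=5: ✓ (witness j=5)
  i=6: ✓ (witness j=6)
  i=7: ✓ (witness j=9)
  i=8: ✓ (witness j=9)
  i=9: ✓ (witness j=9)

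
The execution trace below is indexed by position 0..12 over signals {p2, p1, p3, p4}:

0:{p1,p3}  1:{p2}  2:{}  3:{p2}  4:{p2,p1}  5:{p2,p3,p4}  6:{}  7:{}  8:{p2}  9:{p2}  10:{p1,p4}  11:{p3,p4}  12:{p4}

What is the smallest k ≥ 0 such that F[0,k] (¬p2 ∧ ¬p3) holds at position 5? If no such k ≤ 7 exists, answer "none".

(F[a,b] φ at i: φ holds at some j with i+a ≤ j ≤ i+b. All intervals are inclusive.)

1

Scan j = 5,6,… for (¬p2 ∧ ¬p3):
  j=5: fails
  j=6: holds
First hit at j=6, so smallest k = 6-5 = 1.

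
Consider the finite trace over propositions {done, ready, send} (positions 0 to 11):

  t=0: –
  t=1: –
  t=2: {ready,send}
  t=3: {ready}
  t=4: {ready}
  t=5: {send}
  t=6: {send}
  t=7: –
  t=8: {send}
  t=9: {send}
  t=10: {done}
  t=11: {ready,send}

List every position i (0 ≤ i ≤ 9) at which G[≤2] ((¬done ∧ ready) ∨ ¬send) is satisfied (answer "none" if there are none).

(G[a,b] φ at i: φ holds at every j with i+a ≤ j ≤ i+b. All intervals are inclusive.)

0, 1, 2

Evaluate at each i in [0,9]:
  i=0: ✓ (all of [0,2])
  i=1: ✓ (all of [1,3])
  i=2: ✓ (all of [2,4])
  i=3: ✗ (fails at j=5)
  i=4: ✗ (fails at j=5)
  i=5: ✗ (fails at j=5)
  i=6: ✗ (fails at j=6)
  i=7: ✗ (fails at j=8)
  i=8: ✗ (fails at j=8)
  i=9: ✗ (fails at j=9)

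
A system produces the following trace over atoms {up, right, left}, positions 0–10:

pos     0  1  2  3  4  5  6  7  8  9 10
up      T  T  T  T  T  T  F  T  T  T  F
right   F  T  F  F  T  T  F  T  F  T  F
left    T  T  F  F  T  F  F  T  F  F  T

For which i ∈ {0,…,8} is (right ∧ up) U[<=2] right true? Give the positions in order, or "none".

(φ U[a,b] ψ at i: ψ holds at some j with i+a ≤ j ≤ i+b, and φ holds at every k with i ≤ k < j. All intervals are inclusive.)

Evaluate at each i in [0,8]:
  i=0: ✗ (lhs fails at k=0 before rhs at j=1)
  i=1: ✓ (rhs at j=1)
  i=2: ✗ (lhs fails at k=2 before rhs at j=4)
  i=3: ✗ (lhs fails at k=3 before rhs at j=4)
  i=4: ✓ (rhs at j=4)
  i=5: ✓ (rhs at j=5)
  i=6: ✗ (lhs fails at k=6 before rhs at j=7)
  i=7: ✓ (rhs at j=7)
  i=8: ✗ (lhs fails at k=8 before rhs at j=9)

1, 4, 5, 7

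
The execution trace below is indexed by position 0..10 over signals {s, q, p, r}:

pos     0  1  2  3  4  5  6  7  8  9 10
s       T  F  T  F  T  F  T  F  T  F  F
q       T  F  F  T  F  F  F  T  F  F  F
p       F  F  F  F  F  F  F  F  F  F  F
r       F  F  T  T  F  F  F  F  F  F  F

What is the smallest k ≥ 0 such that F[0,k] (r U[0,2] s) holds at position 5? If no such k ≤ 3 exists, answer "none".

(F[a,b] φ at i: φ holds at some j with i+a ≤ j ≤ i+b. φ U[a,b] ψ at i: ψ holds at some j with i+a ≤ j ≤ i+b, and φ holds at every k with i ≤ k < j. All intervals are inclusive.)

1

Scan j = 5,6,… for (r U[0,2] s):
  j=5: fails
  j=6: holds
First hit at j=6, so smallest k = 6-5 = 1.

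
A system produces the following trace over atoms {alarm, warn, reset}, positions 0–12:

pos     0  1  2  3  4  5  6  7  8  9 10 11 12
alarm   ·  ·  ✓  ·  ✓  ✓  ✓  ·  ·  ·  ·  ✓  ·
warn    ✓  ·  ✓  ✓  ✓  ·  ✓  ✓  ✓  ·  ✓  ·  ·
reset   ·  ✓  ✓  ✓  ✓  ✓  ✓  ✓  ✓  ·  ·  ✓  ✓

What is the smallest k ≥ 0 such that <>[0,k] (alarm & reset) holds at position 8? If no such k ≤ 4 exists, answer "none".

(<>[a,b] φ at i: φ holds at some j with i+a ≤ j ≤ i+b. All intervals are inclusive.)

Scan j = 8,9,… for (alarm & reset):
  j=8: fails
  j=9: fails
  j=10: fails
  j=11: holds
First hit at j=11, so smallest k = 11-8 = 3.

3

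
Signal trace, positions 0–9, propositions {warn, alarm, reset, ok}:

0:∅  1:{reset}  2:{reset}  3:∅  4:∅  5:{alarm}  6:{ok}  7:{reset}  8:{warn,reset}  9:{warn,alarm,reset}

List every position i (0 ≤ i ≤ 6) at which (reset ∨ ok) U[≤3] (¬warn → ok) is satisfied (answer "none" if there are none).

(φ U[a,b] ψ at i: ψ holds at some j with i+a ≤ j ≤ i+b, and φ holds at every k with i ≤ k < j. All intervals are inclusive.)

6

Evaluate at each i in [0,6]:
  i=0: ✗ (no rhs in [0,3])
  i=1: ✗ (no rhs in [1,4])
  i=2: ✗ (no rhs in [2,5])
  i=3: ✗ (lhs fails at k=3 before rhs at j=6)
  i=4: ✗ (lhs fails at k=4 before rhs at j=6)
  i=5: ✗ (lhs fails at k=5 before rhs at j=6)
  i=6: ✓ (rhs at j=6)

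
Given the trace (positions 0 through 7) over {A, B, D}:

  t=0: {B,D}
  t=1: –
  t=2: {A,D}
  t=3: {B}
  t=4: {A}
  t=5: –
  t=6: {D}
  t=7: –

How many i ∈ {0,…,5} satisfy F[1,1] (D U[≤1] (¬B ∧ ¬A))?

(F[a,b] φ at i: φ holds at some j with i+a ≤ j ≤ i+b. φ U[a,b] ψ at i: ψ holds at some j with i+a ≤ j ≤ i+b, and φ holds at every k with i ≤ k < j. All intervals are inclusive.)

Evaluate at each i in [0,5]:
  i=0: ✓ (witness j=1)
  i=1: ✗ (none in [2,2])
  i=2: ✗ (none in [3,3])
  i=3: ✗ (none in [4,4])
  i=4: ✓ (witness j=5)
  i=5: ✓ (witness j=6)
Positions where it holds: {0, 4, 5} → 3.

3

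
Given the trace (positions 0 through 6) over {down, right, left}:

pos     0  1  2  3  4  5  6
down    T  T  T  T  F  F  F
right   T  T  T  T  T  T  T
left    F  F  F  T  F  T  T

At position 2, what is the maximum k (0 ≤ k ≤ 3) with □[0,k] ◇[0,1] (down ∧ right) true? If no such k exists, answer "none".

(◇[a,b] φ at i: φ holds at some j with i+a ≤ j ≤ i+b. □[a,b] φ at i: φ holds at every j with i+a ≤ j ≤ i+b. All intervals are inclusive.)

◇[0,1] (down ∧ right) must hold from j=2 onward; find where it first fails.
  j=2: holds
  j=3: holds
  j=4: fails
Holds on [2,3], so largest k = 1.

1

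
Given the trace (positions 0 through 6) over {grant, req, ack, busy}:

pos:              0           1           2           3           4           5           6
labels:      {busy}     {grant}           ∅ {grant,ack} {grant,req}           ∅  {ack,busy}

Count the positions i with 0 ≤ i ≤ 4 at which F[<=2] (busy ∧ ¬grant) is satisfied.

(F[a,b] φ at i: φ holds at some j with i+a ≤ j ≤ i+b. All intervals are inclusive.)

Evaluate at each i in [0,4]:
  i=0: ✓ (witness j=0)
  i=1: ✗ (none in [1,3])
  i=2: ✗ (none in [2,4])
  i=3: ✗ (none in [3,5])
  i=4: ✓ (witness j=6)
Positions where it holds: {0, 4} → 2.

2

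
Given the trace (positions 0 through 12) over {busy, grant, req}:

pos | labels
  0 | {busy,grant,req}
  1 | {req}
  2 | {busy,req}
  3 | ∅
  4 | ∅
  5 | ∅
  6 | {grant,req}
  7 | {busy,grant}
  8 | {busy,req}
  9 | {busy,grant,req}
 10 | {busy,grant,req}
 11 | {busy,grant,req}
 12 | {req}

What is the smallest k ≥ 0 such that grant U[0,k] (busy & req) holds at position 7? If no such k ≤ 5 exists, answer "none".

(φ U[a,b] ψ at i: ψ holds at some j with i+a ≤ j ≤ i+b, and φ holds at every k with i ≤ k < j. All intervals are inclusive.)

Need earliest j ≥ 7 with (busy & req), and grant at every k in [7,j-1].
  j=7: rhs fails.
  j=8: rhs holds; lhs holds on [7,7]. k = 1.

1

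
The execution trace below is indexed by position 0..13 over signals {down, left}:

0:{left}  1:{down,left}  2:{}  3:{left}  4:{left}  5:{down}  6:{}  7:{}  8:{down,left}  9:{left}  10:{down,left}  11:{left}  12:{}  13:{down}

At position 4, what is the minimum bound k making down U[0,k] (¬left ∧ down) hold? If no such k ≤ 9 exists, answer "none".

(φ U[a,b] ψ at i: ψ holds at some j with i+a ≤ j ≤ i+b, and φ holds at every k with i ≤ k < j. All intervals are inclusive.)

none

Need earliest j ≥ 4 with (¬left ∧ down), and down at every k in [4,j-1].
  j=4: rhs fails.
  j=5: rhs holds but lhs fails at k=4.
  j=6: rhs fails.
  j=7: rhs fails.
  j=8: rhs fails.
  j=9: rhs fails.
  j=10: rhs fails.
  j=11: rhs fails.
  j=12: rhs fails.
  j=13: rhs holds but lhs fails at k=4.
No witness within the range → none.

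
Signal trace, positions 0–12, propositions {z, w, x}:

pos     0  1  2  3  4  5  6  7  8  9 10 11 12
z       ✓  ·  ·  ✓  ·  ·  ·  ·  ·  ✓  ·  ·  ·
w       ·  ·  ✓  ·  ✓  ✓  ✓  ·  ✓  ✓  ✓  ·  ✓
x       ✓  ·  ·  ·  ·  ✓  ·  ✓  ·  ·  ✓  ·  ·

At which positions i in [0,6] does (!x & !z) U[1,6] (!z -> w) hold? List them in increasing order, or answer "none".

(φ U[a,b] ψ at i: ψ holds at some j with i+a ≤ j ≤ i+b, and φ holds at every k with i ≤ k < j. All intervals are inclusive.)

1, 2, 4

Evaluate at each i in [0,6]:
  i=0: ✗ (lhs fails at k=0 before rhs at j=2)
  i=1: ✓ (rhs at j=2; lhs holds on [1,1])
  i=2: ✓ (rhs at j=3; lhs holds on [2,2])
  i=3: ✗ (lhs fails at k=3 before rhs at j=4)
  i=4: ✓ (rhs at j=5; lhs holds on [4,4])
  i=5: ✗ (lhs fails at k=5 before rhs at j=6)
  i=6: ✗ (lhs fails at k=7 before rhs at j=8)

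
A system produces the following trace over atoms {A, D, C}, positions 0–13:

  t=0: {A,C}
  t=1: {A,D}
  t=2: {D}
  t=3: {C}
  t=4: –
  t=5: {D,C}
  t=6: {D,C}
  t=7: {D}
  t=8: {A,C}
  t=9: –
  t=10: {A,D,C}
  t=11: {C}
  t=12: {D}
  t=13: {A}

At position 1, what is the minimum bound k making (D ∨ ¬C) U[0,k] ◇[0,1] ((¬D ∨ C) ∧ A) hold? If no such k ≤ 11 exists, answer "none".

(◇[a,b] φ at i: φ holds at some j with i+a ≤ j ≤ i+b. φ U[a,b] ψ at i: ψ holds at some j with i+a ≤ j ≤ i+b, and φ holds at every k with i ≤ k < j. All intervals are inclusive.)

Need earliest j ≥ 1 with ◇[0,1] ((¬D ∨ C) ∧ A), and (D ∨ ¬C) at every k in [1,j-1].
  j=1: rhs fails.
  j=2: rhs fails.
  j=3: rhs fails.
  j=4: rhs fails.
  j=5: rhs fails.
  j=6: rhs fails.
  j=7: rhs holds but lhs fails at k=3.
  j=8: rhs holds but lhs fails at k=3.
  j=9: rhs holds but lhs fails at k=3.
  j=10: rhs holds but lhs fails at k=3.
  j=11: rhs fails.
  j=12: rhs holds but lhs fails at k=3.
No witness within the range → none.

none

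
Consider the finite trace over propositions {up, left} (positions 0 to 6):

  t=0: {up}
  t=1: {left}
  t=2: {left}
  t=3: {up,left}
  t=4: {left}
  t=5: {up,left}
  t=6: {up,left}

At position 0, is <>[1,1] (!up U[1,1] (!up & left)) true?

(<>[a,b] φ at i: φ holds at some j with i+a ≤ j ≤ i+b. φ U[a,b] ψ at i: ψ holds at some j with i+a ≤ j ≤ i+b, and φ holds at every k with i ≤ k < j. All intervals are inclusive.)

Holds

Check (!up U[1,1] (!up & left)) at each j in [1,1]:
  j=1: holds
Found at j=1 → formula holds.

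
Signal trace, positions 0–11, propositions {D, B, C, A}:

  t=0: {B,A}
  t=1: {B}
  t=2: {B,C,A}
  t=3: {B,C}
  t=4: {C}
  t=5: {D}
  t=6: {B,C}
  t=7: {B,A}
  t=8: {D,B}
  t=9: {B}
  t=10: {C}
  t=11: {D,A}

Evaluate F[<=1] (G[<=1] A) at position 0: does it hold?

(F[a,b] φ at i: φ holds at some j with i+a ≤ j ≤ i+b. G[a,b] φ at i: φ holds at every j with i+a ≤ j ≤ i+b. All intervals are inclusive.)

False

Check G[<=1] A at each j in [0,1]:
  j=0: fails at 1
  j=1: fails at 1
No position in the window satisfies it → formula fails.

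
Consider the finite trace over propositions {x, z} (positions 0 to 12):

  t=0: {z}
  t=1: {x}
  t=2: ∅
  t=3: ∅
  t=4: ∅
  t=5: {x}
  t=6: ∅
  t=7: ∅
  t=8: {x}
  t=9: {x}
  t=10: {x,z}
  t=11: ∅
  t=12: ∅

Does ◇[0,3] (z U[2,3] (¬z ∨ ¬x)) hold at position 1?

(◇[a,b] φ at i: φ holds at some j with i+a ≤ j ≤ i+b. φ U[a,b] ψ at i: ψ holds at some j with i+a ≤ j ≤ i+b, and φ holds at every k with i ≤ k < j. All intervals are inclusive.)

No

Check (z U[2,3] (¬z ∨ ¬x)) at each j in [1,4]:
  j=1: fails
  j=2: fails
  j=3: fails
  j=4: fails
No position in the window satisfies it → formula fails.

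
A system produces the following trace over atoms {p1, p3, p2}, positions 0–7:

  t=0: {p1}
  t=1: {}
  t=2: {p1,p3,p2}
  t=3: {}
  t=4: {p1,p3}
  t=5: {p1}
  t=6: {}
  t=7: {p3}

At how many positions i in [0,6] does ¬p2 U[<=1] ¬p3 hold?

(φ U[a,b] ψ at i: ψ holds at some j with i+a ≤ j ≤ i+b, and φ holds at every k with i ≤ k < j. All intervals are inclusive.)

6

Evaluate at each i in [0,6]:
  i=0: ✓ (rhs at j=0)
  i=1: ✓ (rhs at j=1)
  i=2: ✗ (lhs fails at k=2 before rhs at j=3)
  i=3: ✓ (rhs at j=3)
  i=4: ✓ (rhs at j=5; lhs holds on [4,4])
  i=5: ✓ (rhs at j=5)
  i=6: ✓ (rhs at j=6)
Positions where it holds: {0, 1, 3, 4, 5, 6} → 6.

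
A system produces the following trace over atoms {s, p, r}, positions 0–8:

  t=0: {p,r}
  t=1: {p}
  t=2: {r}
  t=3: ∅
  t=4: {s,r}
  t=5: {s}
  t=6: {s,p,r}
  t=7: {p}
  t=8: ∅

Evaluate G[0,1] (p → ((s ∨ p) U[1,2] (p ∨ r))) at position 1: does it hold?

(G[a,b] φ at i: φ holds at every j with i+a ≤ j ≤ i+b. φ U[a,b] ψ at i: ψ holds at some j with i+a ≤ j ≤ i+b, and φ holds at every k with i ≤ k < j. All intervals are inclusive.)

True

Check (p → ((s ∨ p) U[1,2] (p ∨ r))) at every j in [1,2]:
  j=1: antecedent true; consequent holds → ✓
  j=2: antecedent false → ✓
All positions satisfy it → formula holds.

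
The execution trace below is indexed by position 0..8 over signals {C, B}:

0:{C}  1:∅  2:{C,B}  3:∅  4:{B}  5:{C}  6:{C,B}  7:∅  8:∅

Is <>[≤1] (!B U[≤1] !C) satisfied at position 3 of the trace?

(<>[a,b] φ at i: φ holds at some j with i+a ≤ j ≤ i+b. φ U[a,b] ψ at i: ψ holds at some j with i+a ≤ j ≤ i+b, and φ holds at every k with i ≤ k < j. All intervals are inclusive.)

Yes

Check (!B U[≤1] !C) at each j in [3,4]:
  j=3: holds
  j=4: holds
Found at j=3 → formula holds.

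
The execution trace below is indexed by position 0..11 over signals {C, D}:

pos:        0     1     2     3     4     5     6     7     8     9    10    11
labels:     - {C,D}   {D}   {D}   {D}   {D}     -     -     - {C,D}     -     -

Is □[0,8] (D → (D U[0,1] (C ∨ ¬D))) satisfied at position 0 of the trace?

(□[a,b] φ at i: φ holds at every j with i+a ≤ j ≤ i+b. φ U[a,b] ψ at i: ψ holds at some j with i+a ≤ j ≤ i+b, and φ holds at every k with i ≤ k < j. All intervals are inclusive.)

Does not hold

Check (D → (D U[0,1] (C ∨ ¬D))) at every j in [0,8]:
  j=0: antecedent false → ✓
  j=1: antecedent true; consequent holds → ✓
  j=2: antecedent true; consequent fails → ✗
  j=3: antecedent true; consequent fails → ✗
  j=4: antecedent true; consequent fails → ✗
  j=5: antecedent true; consequent holds → ✓
  j=6: antecedent false → ✓
  j=7: antecedent false → ✓
  j=8: antecedent false → ✓
Fails at j=2 → formula fails.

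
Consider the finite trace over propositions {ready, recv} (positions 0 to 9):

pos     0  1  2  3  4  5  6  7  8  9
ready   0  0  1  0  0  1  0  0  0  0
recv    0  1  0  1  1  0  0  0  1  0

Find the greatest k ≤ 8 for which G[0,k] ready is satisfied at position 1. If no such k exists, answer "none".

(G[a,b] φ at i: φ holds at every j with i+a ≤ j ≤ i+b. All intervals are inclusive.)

ready must hold from j=1 onward; find where it first fails.
  j=1: fails → no k works.

none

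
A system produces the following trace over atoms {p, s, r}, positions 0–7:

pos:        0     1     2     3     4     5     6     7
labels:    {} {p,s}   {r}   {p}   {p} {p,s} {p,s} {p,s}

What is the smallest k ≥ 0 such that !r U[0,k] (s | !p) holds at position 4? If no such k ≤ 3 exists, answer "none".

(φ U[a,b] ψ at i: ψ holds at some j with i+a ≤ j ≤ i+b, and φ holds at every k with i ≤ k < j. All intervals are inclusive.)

1

Need earliest j ≥ 4 with (s | !p), and !r at every k in [4,j-1].
  j=4: rhs fails.
  j=5: rhs holds; lhs holds on [4,4]. k = 1.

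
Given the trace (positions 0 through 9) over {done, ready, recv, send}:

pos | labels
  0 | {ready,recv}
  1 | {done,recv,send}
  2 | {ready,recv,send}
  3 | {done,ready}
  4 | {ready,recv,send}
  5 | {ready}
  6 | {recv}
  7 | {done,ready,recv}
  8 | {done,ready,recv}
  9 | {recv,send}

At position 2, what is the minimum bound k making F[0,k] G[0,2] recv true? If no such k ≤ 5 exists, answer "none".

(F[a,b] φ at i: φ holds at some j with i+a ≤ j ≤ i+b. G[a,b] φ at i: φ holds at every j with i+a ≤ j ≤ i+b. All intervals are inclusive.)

4

Scan j = 2,3,… for G[0,2] recv:
  j=2: fails
  j=3: fails
  j=4: fails
  j=5: fails
  j=6: holds
First hit at j=6, so smallest k = 6-2 = 4.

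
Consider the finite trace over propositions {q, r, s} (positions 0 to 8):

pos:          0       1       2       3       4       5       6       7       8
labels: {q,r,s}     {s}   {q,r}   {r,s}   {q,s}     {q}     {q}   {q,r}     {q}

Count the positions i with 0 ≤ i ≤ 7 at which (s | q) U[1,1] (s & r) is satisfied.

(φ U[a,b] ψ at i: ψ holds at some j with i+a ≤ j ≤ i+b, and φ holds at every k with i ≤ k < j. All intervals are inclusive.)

Evaluate at each i in [0,7]:
  i=0: ✗ (no rhs in [1,1])
  i=1: ✗ (no rhs in [2,2])
  i=2: ✓ (rhs at j=3; lhs holds on [2,2])
  i=3: ✗ (no rhs in [4,4])
  i=4: ✗ (no rhs in [5,5])
  i=5: ✗ (no rhs in [6,6])
  i=6: ✗ (no rhs in [7,7])
  i=7: ✗ (no rhs in [8,8])
Positions where it holds: {2} → 1.

1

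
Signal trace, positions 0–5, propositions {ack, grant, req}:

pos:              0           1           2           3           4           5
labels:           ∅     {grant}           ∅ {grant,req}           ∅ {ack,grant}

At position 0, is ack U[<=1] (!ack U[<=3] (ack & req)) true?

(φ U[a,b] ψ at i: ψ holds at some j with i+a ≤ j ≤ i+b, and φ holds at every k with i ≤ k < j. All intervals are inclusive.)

Need some j in [0,1] with (!ack U[<=3] (ack & req)), and ack at every k in [0,j-1].
  j=0: (!ack U[<=3] (ack & req)) — fails.
  j=1: (!ack U[<=3] (ack & req)) — fails.
No j in the window works → until fails.

No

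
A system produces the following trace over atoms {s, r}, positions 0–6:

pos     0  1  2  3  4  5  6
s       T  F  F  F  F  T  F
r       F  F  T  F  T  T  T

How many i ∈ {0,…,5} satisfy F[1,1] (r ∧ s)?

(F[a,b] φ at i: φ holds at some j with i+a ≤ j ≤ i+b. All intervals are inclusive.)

Evaluate at each i in [0,5]:
  i=0: ✗ (none in [1,1])
  i=1: ✗ (none in [2,2])
  i=2: ✗ (none in [3,3])
  i=3: ✗ (none in [4,4])
  i=4: ✓ (witness j=5)
  i=5: ✗ (none in [6,6])
Positions where it holds: {4} → 1.

1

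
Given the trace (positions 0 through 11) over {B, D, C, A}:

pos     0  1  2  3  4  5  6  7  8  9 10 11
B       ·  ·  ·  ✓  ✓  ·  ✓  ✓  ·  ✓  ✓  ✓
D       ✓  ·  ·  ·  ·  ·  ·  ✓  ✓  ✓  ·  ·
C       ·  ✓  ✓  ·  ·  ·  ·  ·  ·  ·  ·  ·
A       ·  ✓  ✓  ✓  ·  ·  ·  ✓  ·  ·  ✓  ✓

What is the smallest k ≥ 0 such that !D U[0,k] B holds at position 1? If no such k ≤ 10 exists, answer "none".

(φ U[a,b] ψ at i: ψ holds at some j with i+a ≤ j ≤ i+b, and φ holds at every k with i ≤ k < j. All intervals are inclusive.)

Need earliest j ≥ 1 with B, and !D at every k in [1,j-1].
  j=1: rhs fails.
  j=2: rhs fails.
  j=3: rhs holds; lhs holds on [1,2]. k = 2.

2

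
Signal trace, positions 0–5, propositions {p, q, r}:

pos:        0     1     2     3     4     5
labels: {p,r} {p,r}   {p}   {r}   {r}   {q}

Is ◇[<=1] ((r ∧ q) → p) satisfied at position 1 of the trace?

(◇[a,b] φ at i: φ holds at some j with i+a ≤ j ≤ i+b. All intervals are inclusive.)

Check ((r ∧ q) → p) at each j in [1,2]:
  j=1: true
  j=2: true
Found at j=1 → formula holds.

Holds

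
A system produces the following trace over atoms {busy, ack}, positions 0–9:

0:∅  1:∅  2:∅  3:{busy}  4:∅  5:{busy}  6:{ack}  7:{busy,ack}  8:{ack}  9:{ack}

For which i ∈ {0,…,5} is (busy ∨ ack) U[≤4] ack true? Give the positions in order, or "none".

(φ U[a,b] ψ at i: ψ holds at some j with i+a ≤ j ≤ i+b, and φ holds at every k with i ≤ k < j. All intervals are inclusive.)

5

Evaluate at each i in [0,5]:
  i=0: ✗ (no rhs in [0,4])
  i=1: ✗ (no rhs in [1,5])
  i=2: ✗ (lhs fails at k=2 before rhs at j=6)
  i=3: ✗ (lhs fails at k=4 before rhs at j=6)
  i=4: ✗ (lhs fails at k=4 before rhs at j=6)
  i=5: ✓ (rhs at j=6; lhs holds on [5,5])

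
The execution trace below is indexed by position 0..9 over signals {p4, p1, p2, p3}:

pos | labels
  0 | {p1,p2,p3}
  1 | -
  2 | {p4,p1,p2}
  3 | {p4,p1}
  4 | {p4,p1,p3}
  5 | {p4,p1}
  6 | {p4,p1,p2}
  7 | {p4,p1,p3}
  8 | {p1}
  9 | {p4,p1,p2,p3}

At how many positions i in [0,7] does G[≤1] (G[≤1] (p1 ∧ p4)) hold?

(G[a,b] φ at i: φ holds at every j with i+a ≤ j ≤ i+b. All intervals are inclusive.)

Evaluate at each i in [0,7]:
  i=0: ✗ (fails at j=0)
  i=1: ✗ (fails at j=1)
  i=2: ✓ (all of [2,3])
  i=3: ✓ (all of [3,4])
  i=4: ✓ (all of [4,5])
  i=5: ✓ (all of [5,6])
  i=6: ✗ (fails at j=7)
  i=7: ✗ (fails at j=7)
Positions where it holds: {2, 3, 4, 5} → 4.

4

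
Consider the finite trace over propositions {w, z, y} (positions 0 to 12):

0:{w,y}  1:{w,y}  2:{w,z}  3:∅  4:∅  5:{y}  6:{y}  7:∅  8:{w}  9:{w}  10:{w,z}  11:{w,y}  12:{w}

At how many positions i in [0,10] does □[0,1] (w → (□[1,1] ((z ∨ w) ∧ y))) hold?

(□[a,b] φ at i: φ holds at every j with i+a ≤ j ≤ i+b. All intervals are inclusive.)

Evaluate at each i in [0,10]:
  i=0: ✗ (fails at j=1)
  i=1: ✗ (fails at j=1)
  i=2: ✗ (fails at j=2)
  i=3: ✓ (all of [3,4])
  i=4: ✓ (all of [4,5])
  i=5: ✓ (all of [5,6])
  i=6: ✓ (all of [6,7])
  i=7: ✗ (fails at j=8)
  i=8: ✗ (fails at j=8)
  i=9: ✗ (fails at j=9)
  i=10: ✗ (fails at j=11)
Positions where it holds: {3, 4, 5, 6} → 4.

4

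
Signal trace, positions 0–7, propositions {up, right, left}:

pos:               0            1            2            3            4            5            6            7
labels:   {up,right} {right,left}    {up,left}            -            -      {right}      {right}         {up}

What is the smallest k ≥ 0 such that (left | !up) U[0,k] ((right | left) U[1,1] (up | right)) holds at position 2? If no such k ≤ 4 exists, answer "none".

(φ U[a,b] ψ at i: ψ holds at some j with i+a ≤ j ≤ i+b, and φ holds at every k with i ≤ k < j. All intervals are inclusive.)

Need earliest j ≥ 2 with ((right | left) U[1,1] (up | right)), and (left | !up) at every k in [2,j-1].
  j=2: rhs fails.
  j=3: rhs fails.
  j=4: rhs fails.
  j=5: rhs holds; lhs holds on [2,4]. k = 3.

3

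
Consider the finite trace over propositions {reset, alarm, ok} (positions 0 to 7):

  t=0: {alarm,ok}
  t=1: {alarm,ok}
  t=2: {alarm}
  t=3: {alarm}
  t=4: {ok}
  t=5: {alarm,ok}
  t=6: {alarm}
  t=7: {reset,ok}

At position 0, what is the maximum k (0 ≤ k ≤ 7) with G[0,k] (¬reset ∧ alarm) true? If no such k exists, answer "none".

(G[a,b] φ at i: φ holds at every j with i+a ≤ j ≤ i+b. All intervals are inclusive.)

3

(¬reset ∧ alarm) must hold from j=0 onward; find where it first fails.
  j=0: holds
  j=1: holds
  j=2: holds
  j=3: holds
  j=4: fails
Holds on [0,3], so largest k = 3.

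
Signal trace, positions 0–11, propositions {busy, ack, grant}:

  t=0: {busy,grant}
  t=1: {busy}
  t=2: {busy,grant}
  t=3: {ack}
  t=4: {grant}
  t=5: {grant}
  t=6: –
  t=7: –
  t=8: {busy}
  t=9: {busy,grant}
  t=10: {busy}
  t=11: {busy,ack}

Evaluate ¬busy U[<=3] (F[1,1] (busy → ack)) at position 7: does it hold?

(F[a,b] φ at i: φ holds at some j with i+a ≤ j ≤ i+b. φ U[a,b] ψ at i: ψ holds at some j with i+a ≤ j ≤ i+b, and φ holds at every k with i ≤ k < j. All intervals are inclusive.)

Need some j in [7,10] with F[1,1] (busy → ack), and ¬busy at every k in [7,j-1].
  j=7: F[1,1] (busy → ack) — fails (none in [8,8]).
  j=8: F[1,1] (busy → ack) — fails (none in [9,9]).
  j=9: F[1,1] (busy → ack) — fails (none in [10,10]).
  j=10: F[1,1] (busy → ack) holds, but ¬busy fails at k=8 → not this j.
No j in the window works → until fails.

Does not hold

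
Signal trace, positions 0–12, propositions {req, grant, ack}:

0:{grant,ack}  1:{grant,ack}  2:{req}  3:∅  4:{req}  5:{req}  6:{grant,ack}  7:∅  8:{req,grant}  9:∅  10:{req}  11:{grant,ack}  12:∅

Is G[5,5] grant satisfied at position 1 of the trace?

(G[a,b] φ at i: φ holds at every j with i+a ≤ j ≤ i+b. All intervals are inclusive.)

Check grant at every j in [6,6]:
  j=6: true
All positions satisfy it → formula holds.

Holds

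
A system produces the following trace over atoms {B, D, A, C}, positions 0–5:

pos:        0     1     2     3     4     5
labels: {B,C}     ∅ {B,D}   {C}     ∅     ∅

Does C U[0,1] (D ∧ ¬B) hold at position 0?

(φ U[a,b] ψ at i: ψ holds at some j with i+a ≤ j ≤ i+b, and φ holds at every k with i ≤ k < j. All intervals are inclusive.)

Need some j in [0,1] with (D ∧ ¬B), and C at every k in [0,j-1].
  j=0: (D ∧ ¬B) false.
  j=1: (D ∧ ¬B) false.
No j in the window works → until fails.

False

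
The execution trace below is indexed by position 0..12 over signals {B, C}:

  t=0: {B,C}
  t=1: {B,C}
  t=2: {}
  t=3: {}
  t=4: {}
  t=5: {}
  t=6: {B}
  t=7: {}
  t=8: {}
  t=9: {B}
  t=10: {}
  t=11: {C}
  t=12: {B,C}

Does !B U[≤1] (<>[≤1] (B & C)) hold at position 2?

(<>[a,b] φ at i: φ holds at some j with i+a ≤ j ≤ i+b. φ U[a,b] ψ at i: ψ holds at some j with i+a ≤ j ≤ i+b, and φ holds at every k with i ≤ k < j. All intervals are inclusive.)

Need some j in [2,3] with <>[≤1] (B & C), and !B at every k in [2,j-1].
  j=2: <>[≤1] (B & C) — fails (none in [2,3]).
  j=3: <>[≤1] (B & C) — fails (none in [3,4]).
No j in the window works → until fails.

False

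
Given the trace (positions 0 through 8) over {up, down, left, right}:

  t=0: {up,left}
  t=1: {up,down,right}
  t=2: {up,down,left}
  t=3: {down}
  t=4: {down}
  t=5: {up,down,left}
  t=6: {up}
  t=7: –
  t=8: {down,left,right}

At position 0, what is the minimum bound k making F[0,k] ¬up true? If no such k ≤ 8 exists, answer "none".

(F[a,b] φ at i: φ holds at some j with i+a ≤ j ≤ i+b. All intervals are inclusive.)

3

Scan j = 0,1,… for ¬up:
  j=0: fails
  j=1: fails
  j=2: fails
  j=3: holds
First hit at j=3, so smallest k = 3-0 = 3.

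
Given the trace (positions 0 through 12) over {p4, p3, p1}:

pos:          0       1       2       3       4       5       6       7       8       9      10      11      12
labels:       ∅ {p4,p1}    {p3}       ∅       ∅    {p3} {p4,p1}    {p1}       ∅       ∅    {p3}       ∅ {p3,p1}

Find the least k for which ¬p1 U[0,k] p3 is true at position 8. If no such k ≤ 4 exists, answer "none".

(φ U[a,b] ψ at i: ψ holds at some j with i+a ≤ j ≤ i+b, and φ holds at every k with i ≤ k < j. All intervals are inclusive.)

Need earliest j ≥ 8 with p3, and ¬p1 at every k in [8,j-1].
  j=8: rhs fails.
  j=9: rhs fails.
  j=10: rhs holds; lhs holds on [8,9]. k = 2.

2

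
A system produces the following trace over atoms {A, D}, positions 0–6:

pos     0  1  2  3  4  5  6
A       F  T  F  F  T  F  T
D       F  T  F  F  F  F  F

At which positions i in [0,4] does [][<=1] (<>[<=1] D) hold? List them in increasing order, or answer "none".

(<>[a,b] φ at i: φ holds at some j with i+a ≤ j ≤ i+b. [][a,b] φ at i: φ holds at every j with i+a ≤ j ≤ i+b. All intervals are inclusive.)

0

Evaluate at each i in [0,4]:
  i=0: ✓ (all of [0,1])
  i=1: ✗ (fails at j=2)
  i=2: ✗ (fails at j=2)
  i=3: ✗ (fails at j=3)
  i=4: ✗ (fails at j=4)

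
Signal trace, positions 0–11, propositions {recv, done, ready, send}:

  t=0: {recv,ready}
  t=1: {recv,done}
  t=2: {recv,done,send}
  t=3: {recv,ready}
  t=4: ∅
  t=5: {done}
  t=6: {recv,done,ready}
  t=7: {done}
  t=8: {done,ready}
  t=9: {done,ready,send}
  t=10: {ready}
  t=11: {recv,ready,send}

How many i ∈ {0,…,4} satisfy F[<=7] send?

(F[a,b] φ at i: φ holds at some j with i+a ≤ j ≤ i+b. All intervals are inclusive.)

5

Evaluate at each i in [0,4]:
  i=0: ✓ (witness j=2)
  i=1: ✓ (witness j=2)
  i=2: ✓ (witness j=2)
  i=3: ✓ (witness j=9)
  i=4: ✓ (witness j=9)
Positions where it holds: {0, 1, 2, 3, 4} → 5.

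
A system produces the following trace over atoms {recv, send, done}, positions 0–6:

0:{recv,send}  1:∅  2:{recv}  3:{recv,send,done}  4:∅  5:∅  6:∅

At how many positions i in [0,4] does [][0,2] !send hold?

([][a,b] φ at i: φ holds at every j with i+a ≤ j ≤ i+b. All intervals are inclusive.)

1

Evaluate at each i in [0,4]:
  i=0: ✗ (fails at j=0)
  i=1: ✗ (fails at j=3)
  i=2: ✗ (fails at j=3)
  i=3: ✗ (fails at j=3)
  i=4: ✓ (all of [4,6])
Positions where it holds: {4} → 1.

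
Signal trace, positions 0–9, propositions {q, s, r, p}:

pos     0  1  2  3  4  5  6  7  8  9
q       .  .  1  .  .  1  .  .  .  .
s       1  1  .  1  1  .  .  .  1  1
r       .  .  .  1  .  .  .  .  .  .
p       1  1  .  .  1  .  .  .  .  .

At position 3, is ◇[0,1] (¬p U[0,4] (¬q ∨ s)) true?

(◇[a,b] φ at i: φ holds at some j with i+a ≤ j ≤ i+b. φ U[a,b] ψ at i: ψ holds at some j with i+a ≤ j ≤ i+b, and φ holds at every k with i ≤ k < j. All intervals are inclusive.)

Check (¬p U[0,4] (¬q ∨ s)) at each j in [3,4]:
  j=3: holds
  j=4: holds
Found at j=3 → formula holds.

Holds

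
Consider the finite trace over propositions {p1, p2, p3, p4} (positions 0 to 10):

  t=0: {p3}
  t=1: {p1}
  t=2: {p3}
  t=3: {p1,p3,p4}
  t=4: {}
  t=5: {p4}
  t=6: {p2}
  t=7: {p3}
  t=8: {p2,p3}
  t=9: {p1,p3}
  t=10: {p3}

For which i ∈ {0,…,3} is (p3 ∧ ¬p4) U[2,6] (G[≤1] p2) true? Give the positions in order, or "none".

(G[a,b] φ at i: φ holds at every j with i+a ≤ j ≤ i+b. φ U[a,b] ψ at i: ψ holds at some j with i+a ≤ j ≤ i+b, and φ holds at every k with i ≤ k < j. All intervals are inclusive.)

none

Evaluate at each i in [0,3]:
  i=0: ✗ (no rhs in [2,6])
  i=1: ✗ (no rhs in [3,7])
  i=2: ✗ (no rhs in [4,8])
  i=3: ✗ (no rhs in [5,9])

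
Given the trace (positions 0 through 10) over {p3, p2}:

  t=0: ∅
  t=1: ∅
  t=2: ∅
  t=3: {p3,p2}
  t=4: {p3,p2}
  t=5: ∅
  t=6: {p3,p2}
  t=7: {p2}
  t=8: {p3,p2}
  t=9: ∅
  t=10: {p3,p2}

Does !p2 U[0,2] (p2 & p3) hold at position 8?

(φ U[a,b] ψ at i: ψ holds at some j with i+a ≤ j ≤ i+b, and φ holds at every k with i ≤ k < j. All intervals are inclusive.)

Need some j in [8,10] with (p2 & p3), and !p2 at every k in [8,j-1].
  j=8: (p2 & p3) holds; no prefix to check → satisfied.

True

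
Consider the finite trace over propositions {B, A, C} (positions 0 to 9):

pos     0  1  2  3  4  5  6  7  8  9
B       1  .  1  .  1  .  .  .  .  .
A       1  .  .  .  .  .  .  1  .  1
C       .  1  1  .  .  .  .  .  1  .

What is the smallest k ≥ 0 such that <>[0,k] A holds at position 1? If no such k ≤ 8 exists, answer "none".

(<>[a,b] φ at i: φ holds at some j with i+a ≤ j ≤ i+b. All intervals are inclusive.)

6

Scan j = 1,2,… for A:
  j=1: fails
  j=2: fails
  j=3: fails
  j=4: fails
  j=5: fails
  j=6: fails
  j=7: holds
First hit at j=7, so smallest k = 7-1 = 6.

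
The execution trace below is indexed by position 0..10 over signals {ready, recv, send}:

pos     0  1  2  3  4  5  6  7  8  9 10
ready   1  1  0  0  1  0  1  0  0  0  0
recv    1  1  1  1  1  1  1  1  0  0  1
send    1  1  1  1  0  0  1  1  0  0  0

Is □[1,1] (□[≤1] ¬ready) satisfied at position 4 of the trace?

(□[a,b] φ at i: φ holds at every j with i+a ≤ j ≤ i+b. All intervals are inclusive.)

False

Check □[≤1] ¬ready at every j in [5,5]:
  j=5: fails at 6
Fails at j=5 → formula fails.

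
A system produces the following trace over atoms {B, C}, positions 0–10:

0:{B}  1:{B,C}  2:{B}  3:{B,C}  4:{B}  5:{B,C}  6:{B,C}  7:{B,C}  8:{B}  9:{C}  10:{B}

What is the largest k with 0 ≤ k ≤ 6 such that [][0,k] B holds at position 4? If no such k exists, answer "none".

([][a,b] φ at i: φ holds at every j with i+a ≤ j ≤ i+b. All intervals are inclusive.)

B must hold from j=4 onward; find where it first fails.
  j=4: holds
  j=5: holds
  j=6: holds
  j=7: holds
  j=8: holds
  j=9: fails
Holds on [4,8], so largest k = 4.

4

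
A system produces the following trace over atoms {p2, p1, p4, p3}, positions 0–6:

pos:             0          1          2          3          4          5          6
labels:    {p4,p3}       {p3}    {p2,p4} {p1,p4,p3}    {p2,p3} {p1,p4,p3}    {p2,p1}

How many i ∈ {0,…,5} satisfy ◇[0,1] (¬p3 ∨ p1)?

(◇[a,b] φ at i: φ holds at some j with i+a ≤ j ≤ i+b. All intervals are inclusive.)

Evaluate at each i in [0,5]:
  i=0: ✗ (none in [0,1])
  i=1: ✓ (witness j=2)
  i=2: ✓ (witness j=2)
  i=3: ✓ (witness j=3)
  i=4: ✓ (witness j=5)
  i=5: ✓ (witness j=5)
Positions where it holds: {1, 2, 3, 4, 5} → 5.

5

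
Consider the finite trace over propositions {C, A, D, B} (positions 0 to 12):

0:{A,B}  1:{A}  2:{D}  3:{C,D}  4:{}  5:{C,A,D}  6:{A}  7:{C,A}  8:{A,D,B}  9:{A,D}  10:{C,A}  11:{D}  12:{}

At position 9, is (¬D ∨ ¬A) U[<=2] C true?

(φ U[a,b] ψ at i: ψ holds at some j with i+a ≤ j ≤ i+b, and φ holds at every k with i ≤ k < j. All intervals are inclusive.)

Need some j in [9,11] with C, and (¬D ∨ ¬A) at every k in [9,j-1].
  j=9: C false.
  j=10: C holds, but (¬D ∨ ¬A) fails at k=9 → not this j.
  j=11: C false.
No j in the window works → until fails.

No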